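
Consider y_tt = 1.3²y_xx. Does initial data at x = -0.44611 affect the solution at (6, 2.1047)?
No. The domain of dependence is [3.26389, 8.73611], and -0.44611 is outside this interval.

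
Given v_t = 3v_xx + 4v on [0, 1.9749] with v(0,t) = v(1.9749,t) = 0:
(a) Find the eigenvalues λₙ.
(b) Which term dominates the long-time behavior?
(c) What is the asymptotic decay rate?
Eigenvalues: λₙ = 3n²π²/1.9749² - 4.
First three modes:
  n=1: λ₁ = 3π²/1.9749² - 4 ≈ 3.592
  n=2: λ₂ = 12π²/1.9749² - 4 ≈ 26.366
  n=3: λ₃ = 27π²/1.9749² - 4 ≈ 64.324
Since 3π²/1.9749² ≈ 7.592 > 4, all λₙ > 0.
The n=1 mode decays slowest → dominates as t → ∞.
Asymptotic: v ~ c₁ sin(πx/1.9749) e^{-λ₁t} with decay rate λ₁ ≈ 3.592.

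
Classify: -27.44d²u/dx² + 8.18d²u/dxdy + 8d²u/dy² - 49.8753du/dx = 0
Hyperbolic (discriminant = 944.9924).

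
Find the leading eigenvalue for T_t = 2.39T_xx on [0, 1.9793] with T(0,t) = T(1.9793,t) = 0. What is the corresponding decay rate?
Eigenvalues: λₙ = 2.39n²π²/1.9793².
First three modes:
  n=1: λ₁ = 2.39π²/1.9793² ≈ 6.021
  n=2: λ₂ = 9.56π²/1.9793² ≈ 24.084 (4× faster decay)
  n=3: λ₃ = 21.51π²/1.9793² ≈ 54.19 (9× faster decay)
As t → ∞, higher modes decay exponentially faster. The n=1 mode dominates: T ~ c₁ sin(πx/1.9793) e^{-λ₁t}.
Decay rate: λ₁ = 2.39π²/1.9793² ≈ 6.021.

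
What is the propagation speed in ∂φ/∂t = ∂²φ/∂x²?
Infinite. The heat equation is parabolic, not hyperbolic, so disturbances propagate instantly.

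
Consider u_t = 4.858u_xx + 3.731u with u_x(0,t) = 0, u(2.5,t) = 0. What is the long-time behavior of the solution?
As t → ∞, u grows unboundedly. Reaction dominates diffusion (r=3.731 > κπ²/(4L²)≈1.92); solution grows exponentially.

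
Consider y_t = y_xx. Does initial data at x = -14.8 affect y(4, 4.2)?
Yes, for any finite x. The heat equation has infinite propagation speed, so all initial data affects all points at any t > 0.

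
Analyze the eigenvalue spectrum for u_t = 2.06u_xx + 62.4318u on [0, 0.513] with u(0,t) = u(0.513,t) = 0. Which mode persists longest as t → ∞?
Eigenvalues: λₙ = 2.06n²π²/0.513² - 62.4318.
First three modes:
  n=1: λ₁ = 2.06π²/0.513² - 62.4318 ≈ 14.824
  n=2: λ₂ = 8.24π²/0.513² - 62.4318 ≈ 246.592
  n=3: λ₃ = 18.54π²/0.513² - 62.4318 ≈ 632.872
Since 2.06π²/0.513² ≈ 77.256 > 62.4318, all λₙ > 0.
The n=1 mode decays slowest → dominates as t → ∞.
Asymptotic: u ~ c₁ sin(πx/0.513) e^{-λ₁t} with decay rate λ₁ ≈ 14.824.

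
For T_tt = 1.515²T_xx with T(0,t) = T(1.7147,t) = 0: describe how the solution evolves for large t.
T oscillates (no decay). Energy is conserved; the solution oscillates indefinitely as standing waves.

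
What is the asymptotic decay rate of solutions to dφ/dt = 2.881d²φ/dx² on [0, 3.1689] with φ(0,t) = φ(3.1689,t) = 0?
Eigenvalues: λₙ = 2.881n²π²/3.1689².
First three modes:
  n=1: λ₁ = 2.881π²/3.1689² ≈ 2.832
  n=2: λ₂ = 11.524π²/3.1689² ≈ 11.326 (4× faster decay)
  n=3: λ₃ = 25.929π²/3.1689² ≈ 25.484 (9× faster decay)
As t → ∞, higher modes decay exponentially faster. The n=1 mode dominates: φ ~ c₁ sin(πx/3.1689) e^{-λ₁t}.
Decay rate: λ₁ = 2.881π²/3.1689² ≈ 2.832.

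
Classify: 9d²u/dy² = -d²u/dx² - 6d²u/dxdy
Rewriting in standard form: d²u/dx² + 6d²u/dxdy + 9d²u/dy² = 0. Parabolic (discriminant = 0).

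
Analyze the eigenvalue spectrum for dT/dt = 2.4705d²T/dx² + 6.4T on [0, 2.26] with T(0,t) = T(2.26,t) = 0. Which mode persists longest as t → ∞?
Eigenvalues: λₙ = 2.4705n²π²/2.26² - 6.4.
First three modes:
  n=1: λ₁ = 2.4705π²/2.26² - 6.4 ≈ -1.626
  n=2: λ₂ = 9.882π²/2.26² - 6.4 ≈ 12.695
  n=3: λ₃ = 22.2345π²/2.26² - 6.4 ≈ 36.565
Since 2.4705π²/2.26² ≈ 4.774 < 6.4, λ₁ < 0.
The n=1 mode grows fastest (−λₙ is largest for n=1) → dominates.
Asymptotic: T ~ c₁ sin(πx/2.26) e^{1.626t} (exponential growth at rate −λ₁ ≈ 1.626).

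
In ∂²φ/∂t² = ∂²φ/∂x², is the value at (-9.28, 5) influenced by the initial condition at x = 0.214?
No. The domain of dependence is [-14.28, -4.28], and 0.214 is outside this interval.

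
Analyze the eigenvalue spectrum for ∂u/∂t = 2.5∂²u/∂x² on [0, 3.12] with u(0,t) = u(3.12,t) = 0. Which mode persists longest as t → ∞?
Eigenvalues: λₙ = 2.5n²π²/3.12².
First three modes:
  n=1: λ₁ = 2.5π²/3.12² ≈ 2.535
  n=2: λ₂ = 10π²/3.12² ≈ 10.139 (4× faster decay)
  n=3: λ₃ = 22.5π²/3.12² ≈ 22.813 (9× faster decay)
As t → ∞, higher modes decay exponentially faster. The n=1 mode dominates: u ~ c₁ sin(πx/3.12) e^{-λ₁t}.
Decay rate: λ₁ = 2.5π²/3.12² ≈ 2.535.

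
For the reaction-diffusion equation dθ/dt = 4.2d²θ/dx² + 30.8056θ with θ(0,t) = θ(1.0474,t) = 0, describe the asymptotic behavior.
θ → 0. Diffusion dominates reaction (r=30.8056 < κπ²/L²≈37.79); solution decays.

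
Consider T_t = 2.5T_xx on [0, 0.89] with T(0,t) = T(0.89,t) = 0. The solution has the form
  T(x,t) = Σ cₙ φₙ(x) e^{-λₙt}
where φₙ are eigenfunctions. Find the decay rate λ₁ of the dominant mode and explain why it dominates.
Eigenvalues: λₙ = 2.5n²π²/0.89².
First three modes:
  n=1: λ₁ = 2.5π²/0.89² ≈ 31.15
  n=2: λ₂ = 10π²/0.89² ≈ 124.6 (4× faster decay)
  n=3: λ₃ = 22.5π²/0.89² ≈ 280.351 (9× faster decay)
As t → ∞, higher modes decay exponentially faster. The n=1 mode dominates: T ~ c₁ sin(πx/0.89) e^{-λ₁t}.
Decay rate: λ₁ = 2.5π²/0.89² ≈ 31.15.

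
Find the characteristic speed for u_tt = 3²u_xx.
Speed = 3. Information travels along characteristics x = x₀ ± 3t.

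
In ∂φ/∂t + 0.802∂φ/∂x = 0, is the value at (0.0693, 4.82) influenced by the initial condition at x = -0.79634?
No. Only data at x = -3.79634 affects (0.0693, 4.82). Advection has one-way propagation along characteristics.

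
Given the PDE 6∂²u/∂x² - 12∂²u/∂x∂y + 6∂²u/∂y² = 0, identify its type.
The second-order coefficients are A = 6, B = -12, C = 6. Since B² - 4AC = 0 = 0, this is a parabolic PDE.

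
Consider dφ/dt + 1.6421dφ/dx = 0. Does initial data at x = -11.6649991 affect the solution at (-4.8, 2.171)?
No. Only data at x = -8.3649991 affects (-4.8, 2.171). Advection has one-way propagation along characteristics.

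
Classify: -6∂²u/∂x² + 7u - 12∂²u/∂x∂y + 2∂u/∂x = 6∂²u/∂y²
Rewriting in standard form: -6∂²u/∂x² - 12∂²u/∂x∂y - 6∂²u/∂y² + 2∂u/∂x + 7u = 0. Parabolic (discriminant = 0).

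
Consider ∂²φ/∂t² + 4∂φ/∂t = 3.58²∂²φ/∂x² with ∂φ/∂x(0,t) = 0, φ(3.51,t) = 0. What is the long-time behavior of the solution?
As t → ∞, φ → 0. Damping (γ=4) dissipates energy; oscillations decay exponentially.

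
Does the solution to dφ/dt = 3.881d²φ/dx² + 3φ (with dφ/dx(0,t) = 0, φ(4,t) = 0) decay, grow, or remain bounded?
φ grows unboundedly. Reaction dominates diffusion (r=3 > κπ²/(4L²)≈0.6); solution grows exponentially.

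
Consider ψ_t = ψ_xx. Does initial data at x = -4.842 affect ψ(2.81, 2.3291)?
Yes, for any finite x. The heat equation has infinite propagation speed, so all initial data affects all points at any t > 0.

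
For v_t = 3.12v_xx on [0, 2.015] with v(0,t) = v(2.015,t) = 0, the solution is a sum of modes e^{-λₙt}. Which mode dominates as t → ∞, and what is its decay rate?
Eigenvalues: λₙ = 3.12n²π²/2.015².
First three modes:
  n=1: λ₁ = 3.12π²/2.015² ≈ 7.584
  n=2: λ₂ = 12.48π²/2.015² ≈ 30.336 (4× faster decay)
  n=3: λ₃ = 28.08π²/2.015² ≈ 68.257 (9× faster decay)
As t → ∞, higher modes decay exponentially faster. The n=1 mode dominates: v ~ c₁ sin(πx/2.015) e^{-λ₁t}.
Decay rate: λ₁ = 3.12π²/2.015² ≈ 7.584.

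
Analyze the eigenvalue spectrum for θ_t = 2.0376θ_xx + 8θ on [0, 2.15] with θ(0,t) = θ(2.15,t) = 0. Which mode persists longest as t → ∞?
Eigenvalues: λₙ = 2.0376n²π²/2.15² - 8.
First three modes:
  n=1: λ₁ = 2.0376π²/2.15² - 8 ≈ -3.649
  n=2: λ₂ = 8.1504π²/2.15² - 8 ≈ 9.402
  n=3: λ₃ = 18.3384π²/2.15² - 8 ≈ 31.155
Since 2.0376π²/2.15² ≈ 4.351 < 8, λ₁ < 0.
The n=1 mode grows fastest (−λₙ is largest for n=1) → dominates.
Asymptotic: θ ~ c₁ sin(πx/2.15) e^{3.649t} (exponential growth at rate −λ₁ ≈ 3.649).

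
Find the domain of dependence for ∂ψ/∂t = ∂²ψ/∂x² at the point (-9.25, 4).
The entire real line. The heat equation has infinite propagation speed: any initial disturbance instantly affects all points (though exponentially small far away).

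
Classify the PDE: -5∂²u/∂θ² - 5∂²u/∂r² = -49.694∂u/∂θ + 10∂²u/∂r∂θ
Rewriting in standard form: -5∂²u/∂r² - 10∂²u/∂r∂θ - 5∂²u/∂θ² + 49.694∂u/∂θ = 0. A = -5, B = -10, C = -5. Discriminant B² - 4AC = 0. Since 0 = 0, parabolic.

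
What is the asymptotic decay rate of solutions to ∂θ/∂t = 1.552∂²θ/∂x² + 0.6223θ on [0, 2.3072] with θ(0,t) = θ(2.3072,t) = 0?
Eigenvalues: λₙ = 1.552n²π²/2.3072² - 0.6223.
First three modes:
  n=1: λ₁ = 1.552π²/2.3072² - 0.6223 ≈ 2.255
  n=2: λ₂ = 6.208π²/2.3072² - 0.6223 ≈ 10.888
  n=3: λ₃ = 13.968π²/2.3072² - 0.6223 ≈ 25.276
Since 1.552π²/2.3072² ≈ 2.878 > 0.6223, all λₙ > 0.
The n=1 mode decays slowest → dominates as t → ∞.
Asymptotic: θ ~ c₁ sin(πx/2.3072) e^{-λ₁t} with decay rate λ₁ ≈ 2.255.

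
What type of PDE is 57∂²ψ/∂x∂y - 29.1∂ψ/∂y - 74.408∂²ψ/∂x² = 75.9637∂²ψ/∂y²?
Rewriting in standard form: -74.408∂²ψ/∂x² + 57∂²ψ/∂x∂y - 75.9637∂²ψ/∂y² - 29.1∂ψ/∂y = 0. With A = -74.408, B = 57, C = -75.9637, the discriminant is -19360.2279584. This is an elliptic PDE.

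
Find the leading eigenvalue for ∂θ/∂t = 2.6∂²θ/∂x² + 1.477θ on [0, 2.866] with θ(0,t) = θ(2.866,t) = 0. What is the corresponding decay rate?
Eigenvalues: λₙ = 2.6n²π²/2.866² - 1.477.
First three modes:
  n=1: λ₁ = 2.6π²/2.866² - 1.477 ≈ 1.647
  n=2: λ₂ = 10.4π²/2.866² - 1.477 ≈ 11.019
  n=3: λ₃ = 23.4π²/2.866² - 1.477 ≈ 26.64
Since 2.6π²/2.866² ≈ 3.124 > 1.477, all λₙ > 0.
The n=1 mode decays slowest → dominates as t → ∞.
Asymptotic: θ ~ c₁ sin(πx/2.866) e^{-λ₁t} with decay rate λ₁ ≈ 1.647.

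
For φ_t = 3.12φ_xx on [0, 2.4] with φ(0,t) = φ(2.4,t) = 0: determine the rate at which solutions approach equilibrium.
Eigenvalues: λₙ = 3.12n²π²/2.4².
First three modes:
  n=1: λ₁ = 3.12π²/2.4² ≈ 5.346
  n=2: λ₂ = 12.48π²/2.4² ≈ 21.384 (4× faster decay)
  n=3: λ₃ = 28.08π²/2.4² ≈ 48.114 (9× faster decay)
As t → ∞, higher modes decay exponentially faster. The n=1 mode dominates: φ ~ c₁ sin(πx/2.4) e^{-λ₁t}.
Decay rate: λ₁ = 3.12π²/2.4² ≈ 5.346.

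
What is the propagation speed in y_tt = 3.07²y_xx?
Speed = 3.07. Information travels along characteristics x = x₀ ± 3.07t.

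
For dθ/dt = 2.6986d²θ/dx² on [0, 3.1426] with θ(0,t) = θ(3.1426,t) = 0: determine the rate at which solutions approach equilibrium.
Eigenvalues: λₙ = 2.6986n²π²/3.1426².
First three modes:
  n=1: λ₁ = 2.6986π²/3.1426² ≈ 2.697
  n=2: λ₂ = 10.7944π²/3.1426² ≈ 10.787 (4× faster decay)
  n=3: λ₃ = 24.2874π²/3.1426² ≈ 24.272 (9× faster decay)
As t → ∞, higher modes decay exponentially faster. The n=1 mode dominates: θ ~ c₁ sin(πx/3.1426) e^{-λ₁t}.
Decay rate: λ₁ = 2.6986π²/3.1426² ≈ 2.697.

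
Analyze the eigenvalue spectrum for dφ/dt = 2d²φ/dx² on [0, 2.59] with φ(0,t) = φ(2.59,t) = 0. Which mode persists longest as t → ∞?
Eigenvalues: λₙ = 2n²π²/2.59².
First three modes:
  n=1: λ₁ = 2π²/2.59² ≈ 2.943
  n=2: λ₂ = 8π²/2.59² ≈ 11.77 (4× faster decay)
  n=3: λ₃ = 18π²/2.59² ≈ 26.483 (9× faster decay)
As t → ∞, higher modes decay exponentially faster. The n=1 mode dominates: φ ~ c₁ sin(πx/2.59) e^{-λ₁t}.
Decay rate: λ₁ = 2π²/2.59² ≈ 2.943.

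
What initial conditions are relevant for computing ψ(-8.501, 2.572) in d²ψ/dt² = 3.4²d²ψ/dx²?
Domain of dependence: [-17.2458, 0.2438]. Signals travel at speed 3.4, so data within |x - -8.501| ≤ 3.4·2.572 = 8.7448 can reach the point.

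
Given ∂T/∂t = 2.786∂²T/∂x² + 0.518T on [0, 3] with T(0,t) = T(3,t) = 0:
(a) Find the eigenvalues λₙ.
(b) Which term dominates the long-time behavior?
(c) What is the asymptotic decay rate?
Eigenvalues: λₙ = 2.786n²π²/3² - 0.518.
First three modes:
  n=1: λ₁ = 2.786π²/3² - 0.518 ≈ 2.537
  n=2: λ₂ = 11.144π²/3² - 0.518 ≈ 11.703
  n=3: λ₃ = 25.074π²/3² - 0.518 ≈ 26.979
Since 2.786π²/3² ≈ 3.055 > 0.518, all λₙ > 0.
The n=1 mode decays slowest → dominates as t → ∞.
Asymptotic: T ~ c₁ sin(πx/3) e^{-λ₁t} with decay rate λ₁ ≈ 2.537.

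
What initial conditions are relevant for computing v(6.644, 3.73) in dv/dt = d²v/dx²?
The entire real line. The heat equation has infinite propagation speed: any initial disturbance instantly affects all points (though exponentially small far away).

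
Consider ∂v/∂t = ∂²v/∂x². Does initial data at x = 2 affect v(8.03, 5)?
Yes, for any finite x. The heat equation has infinite propagation speed, so all initial data affects all points at any t > 0.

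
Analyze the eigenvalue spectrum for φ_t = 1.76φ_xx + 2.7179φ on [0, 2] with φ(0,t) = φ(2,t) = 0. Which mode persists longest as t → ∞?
Eigenvalues: λₙ = 1.76n²π²/2² - 2.7179.
First three modes:
  n=1: λ₁ = 1.76π²/2² - 2.7179 ≈ 1.625
  n=2: λ₂ = 7.04π²/2² - 2.7179 ≈ 14.653
  n=3: λ₃ = 15.84π²/2² - 2.7179 ≈ 36.366
Since 1.76π²/2² ≈ 4.343 > 2.7179, all λₙ > 0.
The n=1 mode decays slowest → dominates as t → ∞.
Asymptotic: φ ~ c₁ sin(πx/2) e^{-λ₁t} with decay rate λ₁ ≈ 1.625.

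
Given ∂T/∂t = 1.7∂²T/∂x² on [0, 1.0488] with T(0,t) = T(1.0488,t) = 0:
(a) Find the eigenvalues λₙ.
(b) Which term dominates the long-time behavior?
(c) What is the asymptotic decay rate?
Eigenvalues: λₙ = 1.7n²π²/1.0488².
First three modes:
  n=1: λ₁ = 1.7π²/1.0488² ≈ 15.253
  n=2: λ₂ = 6.8π²/1.0488² ≈ 61.013 (4× faster decay)
  n=3: λ₃ = 15.3π²/1.0488² ≈ 137.28 (9× faster decay)
As t → ∞, higher modes decay exponentially faster. The n=1 mode dominates: T ~ c₁ sin(πx/1.0488) e^{-λ₁t}.
Decay rate: λ₁ = 1.7π²/1.0488² ≈ 15.253.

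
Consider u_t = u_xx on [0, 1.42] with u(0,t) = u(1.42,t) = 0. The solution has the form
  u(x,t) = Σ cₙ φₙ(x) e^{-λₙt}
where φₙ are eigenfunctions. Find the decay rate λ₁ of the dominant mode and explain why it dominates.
Eigenvalues: λₙ = n²π²/1.42².
First three modes:
  n=1: λ₁ = π²/1.42² ≈ 4.895
  n=2: λ₂ = 4π²/1.42² ≈ 19.579 (4× faster decay)
  n=3: λ₃ = 9π²/1.42² ≈ 44.052 (9× faster decay)
As t → ∞, higher modes decay exponentially faster. The n=1 mode dominates: u ~ c₁ sin(πx/1.42) e^{-λ₁t}.
Decay rate: λ₁ = π²/1.42² ≈ 4.895.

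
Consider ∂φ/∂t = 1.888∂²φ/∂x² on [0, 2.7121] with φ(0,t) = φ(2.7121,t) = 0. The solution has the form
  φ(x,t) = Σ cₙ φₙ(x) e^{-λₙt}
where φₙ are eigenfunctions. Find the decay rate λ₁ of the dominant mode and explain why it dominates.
Eigenvalues: λₙ = 1.888n²π²/2.7121².
First three modes:
  n=1: λ₁ = 1.888π²/2.7121² ≈ 2.533
  n=2: λ₂ = 7.552π²/2.7121² ≈ 10.133 (4× faster decay)
  n=3: λ₃ = 16.992π²/2.7121² ≈ 22.8 (9× faster decay)
As t → ∞, higher modes decay exponentially faster. The n=1 mode dominates: φ ~ c₁ sin(πx/2.7121) e^{-λ₁t}.
Decay rate: λ₁ = 1.888π²/2.7121² ≈ 2.533.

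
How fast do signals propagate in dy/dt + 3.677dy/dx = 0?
Speed = 3.677. Information travels along x - 3.677t = const (rightward).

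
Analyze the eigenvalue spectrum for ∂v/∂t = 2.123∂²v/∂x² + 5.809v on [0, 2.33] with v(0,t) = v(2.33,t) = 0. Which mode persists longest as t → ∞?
Eigenvalues: λₙ = 2.123n²π²/2.33² - 5.809.
First three modes:
  n=1: λ₁ = 2.123π²/2.33² - 5.809 ≈ -1.949
  n=2: λ₂ = 8.492π²/2.33² - 5.809 ≈ 9.629
  n=3: λ₃ = 19.107π²/2.33² - 5.809 ≈ 28.927
Since 2.123π²/2.33² ≈ 3.86 < 5.809, λ₁ < 0.
The n=1 mode grows fastest (−λₙ is largest for n=1) → dominates.
Asymptotic: v ~ c₁ sin(πx/2.33) e^{1.949t} (exponential growth at rate −λ₁ ≈ 1.949).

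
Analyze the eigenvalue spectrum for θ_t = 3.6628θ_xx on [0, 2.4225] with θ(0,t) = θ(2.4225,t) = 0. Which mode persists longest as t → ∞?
Eigenvalues: λₙ = 3.6628n²π²/2.4225².
First three modes:
  n=1: λ₁ = 3.6628π²/2.4225² ≈ 6.16
  n=2: λ₂ = 14.6512π²/2.4225² ≈ 24.64 (4× faster decay)
  n=3: λ₃ = 32.9652π²/2.4225² ≈ 55.441 (9× faster decay)
As t → ∞, higher modes decay exponentially faster. The n=1 mode dominates: θ ~ c₁ sin(πx/2.4225) e^{-λ₁t}.
Decay rate: λ₁ = 3.6628π²/2.4225² ≈ 6.16.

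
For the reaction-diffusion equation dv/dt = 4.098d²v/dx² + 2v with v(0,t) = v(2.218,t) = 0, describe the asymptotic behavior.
v → 0. Diffusion dominates reaction (r=2 < κπ²/L²≈8.22); solution decays.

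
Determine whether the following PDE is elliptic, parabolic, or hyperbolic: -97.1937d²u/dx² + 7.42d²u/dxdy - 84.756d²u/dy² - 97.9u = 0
Coefficients: A = -97.1937, B = 7.42, C = -84.756. B² - 4AC = -32895.9405488, which is negative, so the equation is elliptic.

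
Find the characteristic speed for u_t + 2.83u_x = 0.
Speed = 2.83. Information travels along x - 2.83t = const (rightward).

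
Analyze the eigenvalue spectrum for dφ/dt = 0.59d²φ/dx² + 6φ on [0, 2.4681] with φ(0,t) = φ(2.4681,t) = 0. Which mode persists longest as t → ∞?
Eigenvalues: λₙ = 0.59n²π²/2.4681² - 6.
First three modes:
  n=1: λ₁ = 0.59π²/2.4681² - 6 ≈ -5.044
  n=2: λ₂ = 2.36π²/2.4681² - 6 ≈ -2.176
  n=3: λ₃ = 5.31π²/2.4681² - 6 ≈ 2.603
Since 0.59π²/2.4681² ≈ 0.956 < 6, λ₁ < 0.
The n=1 mode grows fastest (−λₙ is largest for n=1) → dominates.
Asymptotic: φ ~ c₁ sin(πx/2.4681) e^{5.044t} (exponential growth at rate −λ₁ ≈ 5.044).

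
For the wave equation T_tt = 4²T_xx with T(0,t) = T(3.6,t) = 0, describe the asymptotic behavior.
T oscillates (no decay). Energy is conserved; the solution oscillates indefinitely as standing waves.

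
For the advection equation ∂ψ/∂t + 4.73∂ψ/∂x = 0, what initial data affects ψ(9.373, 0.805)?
A single point: x = 5.56535. The characteristic through (9.373, 0.805) is x - 4.73t = const, so x = 9.373 - 4.73·0.805 = 5.56535.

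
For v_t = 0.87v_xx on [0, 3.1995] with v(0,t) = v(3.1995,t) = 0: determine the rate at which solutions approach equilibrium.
Eigenvalues: λₙ = 0.87n²π²/3.1995².
First three modes:
  n=1: λ₁ = 0.87π²/3.1995² ≈ 0.839
  n=2: λ₂ = 3.48π²/3.1995² ≈ 3.355 (4× faster decay)
  n=3: λ₃ = 7.83π²/3.1995² ≈ 7.549 (9× faster decay)
As t → ∞, higher modes decay exponentially faster. The n=1 mode dominates: v ~ c₁ sin(πx/3.1995) e^{-λ₁t}.
Decay rate: λ₁ = 0.87π²/3.1995² ≈ 0.839.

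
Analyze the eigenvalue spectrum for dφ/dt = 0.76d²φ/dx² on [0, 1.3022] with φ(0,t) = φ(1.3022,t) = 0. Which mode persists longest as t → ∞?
Eigenvalues: λₙ = 0.76n²π²/1.3022².
First three modes:
  n=1: λ₁ = 0.76π²/1.3022² ≈ 4.423
  n=2: λ₂ = 3.04π²/1.3022² ≈ 17.694 (4× faster decay)
  n=3: λ₃ = 6.84π²/1.3022² ≈ 39.811 (9× faster decay)
As t → ∞, higher modes decay exponentially faster. The n=1 mode dominates: φ ~ c₁ sin(πx/1.3022) e^{-λ₁t}.
Decay rate: λ₁ = 0.76π²/1.3022² ≈ 4.423.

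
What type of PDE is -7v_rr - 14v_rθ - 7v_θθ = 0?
With A = -7, B = -14, C = -7, the discriminant is 0. This is a parabolic PDE.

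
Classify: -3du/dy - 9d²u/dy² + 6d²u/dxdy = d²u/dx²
Rewriting in standard form: -d²u/dx² + 6d²u/dxdy - 9d²u/dy² - 3du/dy = 0. Parabolic (discriminant = 0).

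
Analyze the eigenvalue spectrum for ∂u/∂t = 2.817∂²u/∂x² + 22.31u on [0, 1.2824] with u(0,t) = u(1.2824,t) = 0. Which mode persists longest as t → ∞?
Eigenvalues: λₙ = 2.817n²π²/1.2824² - 22.31.
First three modes:
  n=1: λ₁ = 2.817π²/1.2824² - 22.31 ≈ -5.404
  n=2: λ₂ = 11.268π²/1.2824² - 22.31 ≈ 45.314
  n=3: λ₃ = 25.353π²/1.2824² - 22.31 ≈ 129.844
Since 2.817π²/1.2824² ≈ 16.906 < 22.31, λ₁ < 0.
The n=1 mode grows fastest (−λₙ is largest for n=1) → dominates.
Asymptotic: u ~ c₁ sin(πx/1.2824) e^{5.404t} (exponential growth at rate −λ₁ ≈ 5.404).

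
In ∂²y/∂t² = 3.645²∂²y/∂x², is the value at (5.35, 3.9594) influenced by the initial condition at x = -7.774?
Yes. The domain of dependence is [-9.082013, 19.782013], and -7.774 ∈ [-9.082013, 19.782013].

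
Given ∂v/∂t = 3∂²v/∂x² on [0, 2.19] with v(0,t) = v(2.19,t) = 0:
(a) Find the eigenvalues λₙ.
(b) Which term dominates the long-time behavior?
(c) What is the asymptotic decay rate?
Eigenvalues: λₙ = 3n²π²/2.19².
First three modes:
  n=1: λ₁ = 3π²/2.19² ≈ 6.174
  n=2: λ₂ = 12π²/2.19² ≈ 24.694 (4× faster decay)
  n=3: λ₃ = 27π²/2.19² ≈ 55.562 (9× faster decay)
As t → ∞, higher modes decay exponentially faster. The n=1 mode dominates: v ~ c₁ sin(πx/2.19) e^{-λ₁t}.
Decay rate: λ₁ = 3π²/2.19² ≈ 6.174.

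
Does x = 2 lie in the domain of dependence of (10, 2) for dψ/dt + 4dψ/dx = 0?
Yes. The characteristic through (10, 2) passes through x = 2.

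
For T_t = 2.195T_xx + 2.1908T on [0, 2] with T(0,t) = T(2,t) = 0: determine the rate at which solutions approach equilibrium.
Eigenvalues: λₙ = 2.195n²π²/2² - 2.1908.
First three modes:
  n=1: λ₁ = 2.195π²/2² - 2.1908 ≈ 3.225
  n=2: λ₂ = 8.78π²/2² - 2.1908 ≈ 19.473
  n=3: λ₃ = 19.755π²/2² - 2.1908 ≈ 46.553
Since 2.195π²/2² ≈ 5.416 > 2.1908, all λₙ > 0.
The n=1 mode decays slowest → dominates as t → ∞.
Asymptotic: T ~ c₁ sin(πx/2) e^{-λ₁t} with decay rate λ₁ ≈ 3.225.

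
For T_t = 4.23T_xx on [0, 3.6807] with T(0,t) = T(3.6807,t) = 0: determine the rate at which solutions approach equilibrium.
Eigenvalues: λₙ = 4.23n²π²/3.6807².
First three modes:
  n=1: λ₁ = 4.23π²/3.6807² ≈ 3.082
  n=2: λ₂ = 16.92π²/3.6807² ≈ 12.326 (4× faster decay)
  n=3: λ₃ = 38.07π²/3.6807² ≈ 27.735 (9× faster decay)
As t → ∞, higher modes decay exponentially faster. The n=1 mode dominates: T ~ c₁ sin(πx/3.6807) e^{-λ₁t}.
Decay rate: λ₁ = 4.23π²/3.6807² ≈ 3.082.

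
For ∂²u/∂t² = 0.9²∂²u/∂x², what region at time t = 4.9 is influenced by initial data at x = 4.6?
Domain of influence: [0.19, 9.01]. Data at x = 4.6 spreads outward at speed 0.9.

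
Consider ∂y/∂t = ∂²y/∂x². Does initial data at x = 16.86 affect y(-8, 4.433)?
Yes, for any finite x. The heat equation has infinite propagation speed, so all initial data affects all points at any t > 0.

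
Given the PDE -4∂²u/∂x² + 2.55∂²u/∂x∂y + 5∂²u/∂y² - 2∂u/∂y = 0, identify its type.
The second-order coefficients are A = -4, B = 2.55, C = 5. Since B² - 4AC = 86.5025 > 0, this is a hyperbolic PDE.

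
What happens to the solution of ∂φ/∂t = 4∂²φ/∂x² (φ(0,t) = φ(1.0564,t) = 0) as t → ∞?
φ → 0. Heat diffuses out through both boundaries.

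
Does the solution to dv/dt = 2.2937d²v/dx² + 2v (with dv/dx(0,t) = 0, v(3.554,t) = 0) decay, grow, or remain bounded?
v grows unboundedly. Reaction dominates diffusion (r=2 > κπ²/(4L²)≈0.45); solution grows exponentially.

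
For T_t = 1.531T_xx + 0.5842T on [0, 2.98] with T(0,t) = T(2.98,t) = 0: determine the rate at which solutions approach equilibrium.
Eigenvalues: λₙ = 1.531n²π²/2.98² - 0.5842.
First three modes:
  n=1: λ₁ = 1.531π²/2.98² - 0.5842 ≈ 1.117
  n=2: λ₂ = 6.124π²/2.98² - 0.5842 ≈ 6.222
  n=3: λ₃ = 13.779π²/2.98² - 0.5842 ≈ 14.73
Since 1.531π²/2.98² ≈ 1.702 > 0.5842, all λₙ > 0.
The n=1 mode decays slowest → dominates as t → ∞.
Asymptotic: T ~ c₁ sin(πx/2.98) e^{-λ₁t} with decay rate λ₁ ≈ 1.117.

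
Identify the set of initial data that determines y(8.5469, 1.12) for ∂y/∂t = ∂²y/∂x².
The entire real line. The heat equation has infinite propagation speed: any initial disturbance instantly affects all points (though exponentially small far away).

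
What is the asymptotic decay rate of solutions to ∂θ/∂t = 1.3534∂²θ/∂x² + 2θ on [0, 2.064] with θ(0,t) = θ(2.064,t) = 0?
Eigenvalues: λₙ = 1.3534n²π²/2.064² - 2.
First three modes:
  n=1: λ₁ = 1.3534π²/2.064² - 2 ≈ 1.135
  n=2: λ₂ = 5.4136π²/2.064² - 2 ≈ 10.542
  n=3: λ₃ = 12.1806π²/2.064² - 2 ≈ 26.219
Since 1.3534π²/2.064² ≈ 3.135 > 2, all λₙ > 0.
The n=1 mode decays slowest → dominates as t → ∞.
Asymptotic: θ ~ c₁ sin(πx/2.064) e^{-λ₁t} with decay rate λ₁ ≈ 1.135.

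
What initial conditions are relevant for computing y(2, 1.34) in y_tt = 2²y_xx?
Domain of dependence: [-0.68, 4.68]. Signals travel at speed 2, so data within |x - 2| ≤ 2·1.34 = 2.68 can reach the point.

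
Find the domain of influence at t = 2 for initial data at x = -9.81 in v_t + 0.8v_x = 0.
At x = -8.21. The characteristic carries data from (-9.81, 0) to (-8.21, 2).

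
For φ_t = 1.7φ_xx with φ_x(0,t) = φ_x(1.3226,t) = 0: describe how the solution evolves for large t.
φ → constant (steady state). Heat is conserved (no flux at boundaries); solution approaches the spatial average.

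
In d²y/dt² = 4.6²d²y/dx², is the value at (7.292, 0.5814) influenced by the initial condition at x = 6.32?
Yes. The domain of dependence is [4.61756, 9.96644], and 6.32 ∈ [4.61756, 9.96644].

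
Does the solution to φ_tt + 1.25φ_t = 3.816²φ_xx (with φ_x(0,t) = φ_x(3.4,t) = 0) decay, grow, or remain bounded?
φ → constant (steady state). Damping (γ=1.25) dissipates the nonconstant modes; with Neumann BCs the spatial average obeys M''+γM'=0 and tends to a finite limit.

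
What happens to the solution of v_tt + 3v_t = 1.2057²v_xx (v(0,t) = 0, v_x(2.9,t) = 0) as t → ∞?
v → 0. Damping (γ=3) dissipates energy; oscillations decay exponentially.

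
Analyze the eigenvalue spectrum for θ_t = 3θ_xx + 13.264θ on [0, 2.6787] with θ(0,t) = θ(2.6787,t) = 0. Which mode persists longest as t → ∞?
Eigenvalues: λₙ = 3n²π²/2.6787² - 13.264.
First three modes:
  n=1: λ₁ = 3π²/2.6787² - 13.264 ≈ -9.138
  n=2: λ₂ = 12π²/2.6787² - 13.264 ≈ 3.242
  n=3: λ₃ = 27π²/2.6787² - 13.264 ≈ 23.874
Since 3π²/2.6787² ≈ 4.126 < 13.264, λ₁ < 0.
The n=1 mode grows fastest (−λₙ is largest for n=1) → dominates.
Asymptotic: θ ~ c₁ sin(πx/2.6787) e^{9.138t} (exponential growth at rate −λ₁ ≈ 9.138).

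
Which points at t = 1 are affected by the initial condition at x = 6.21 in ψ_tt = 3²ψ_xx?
Domain of influence: [3.21, 9.21]. Data at x = 6.21 spreads outward at speed 3.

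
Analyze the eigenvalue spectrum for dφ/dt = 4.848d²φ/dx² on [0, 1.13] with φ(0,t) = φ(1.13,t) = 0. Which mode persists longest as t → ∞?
Eigenvalues: λₙ = 4.848n²π²/1.13².
First three modes:
  n=1: λ₁ = 4.848π²/1.13² ≈ 37.472
  n=2: λ₂ = 19.392π²/1.13² ≈ 149.888 (4× faster decay)
  n=3: λ₃ = 43.632π²/1.13² ≈ 337.247 (9× faster decay)
As t → ∞, higher modes decay exponentially faster. The n=1 mode dominates: φ ~ c₁ sin(πx/1.13) e^{-λ₁t}.
Decay rate: λ₁ = 4.848π²/1.13² ≈ 37.472.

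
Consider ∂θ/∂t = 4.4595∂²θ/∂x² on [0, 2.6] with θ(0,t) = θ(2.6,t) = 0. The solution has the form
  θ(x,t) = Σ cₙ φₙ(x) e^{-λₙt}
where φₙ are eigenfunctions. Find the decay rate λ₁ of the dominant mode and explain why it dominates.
Eigenvalues: λₙ = 4.4595n²π²/2.6².
First three modes:
  n=1: λ₁ = 4.4595π²/2.6² ≈ 6.511
  n=2: λ₂ = 17.838π²/2.6² ≈ 26.043 (4× faster decay)
  n=3: λ₃ = 40.1355π²/2.6² ≈ 58.598 (9× faster decay)
As t → ∞, higher modes decay exponentially faster. The n=1 mode dominates: θ ~ c₁ sin(πx/2.6) e^{-λ₁t}.
Decay rate: λ₁ = 4.4595π²/2.6² ≈ 6.511.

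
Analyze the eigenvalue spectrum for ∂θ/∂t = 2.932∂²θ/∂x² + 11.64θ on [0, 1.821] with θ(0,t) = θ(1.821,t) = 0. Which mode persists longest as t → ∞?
Eigenvalues: λₙ = 2.932n²π²/1.821² - 11.64.
First three modes:
  n=1: λ₁ = 2.932π²/1.821² - 11.64 ≈ -2.913
  n=2: λ₂ = 11.728π²/1.821² - 11.64 ≈ 23.266
  n=3: λ₃ = 26.388π²/1.821² - 11.64 ≈ 66.899
Since 2.932π²/1.821² ≈ 8.727 < 11.64, λ₁ < 0.
The n=1 mode grows fastest (−λₙ is largest for n=1) → dominates.
Asymptotic: θ ~ c₁ sin(πx/1.821) e^{2.913t} (exponential growth at rate −λ₁ ≈ 2.913).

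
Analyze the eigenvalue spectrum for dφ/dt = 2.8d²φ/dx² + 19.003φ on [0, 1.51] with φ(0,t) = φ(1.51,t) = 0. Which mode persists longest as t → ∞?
Eigenvalues: λₙ = 2.8n²π²/1.51² - 19.003.
First three modes:
  n=1: λ₁ = 2.8π²/1.51² - 19.003 ≈ -6.883
  n=2: λ₂ = 11.2π²/1.51² - 19.003 ≈ 29.477
  n=3: λ₃ = 25.2π²/1.51² - 19.003 ≈ 90.077
Since 2.8π²/1.51² ≈ 12.12 < 19.003, λ₁ < 0.
The n=1 mode grows fastest (−λₙ is largest for n=1) → dominates.
Asymptotic: φ ~ c₁ sin(πx/1.51) e^{6.883t} (exponential growth at rate −λ₁ ≈ 6.883).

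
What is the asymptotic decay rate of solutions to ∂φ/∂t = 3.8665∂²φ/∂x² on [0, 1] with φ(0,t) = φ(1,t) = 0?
Eigenvalues: λₙ = 3.8665n²π².
First three modes:
  n=1: λ₁ = 3.8665π² ≈ 38.161
  n=2: λ₂ = 15.466π² ≈ 152.643 (4× faster decay)
  n=3: λ₃ = 34.7985π² ≈ 343.447 (9× faster decay)
As t → ∞, higher modes decay exponentially faster. The n=1 mode dominates: φ ~ c₁ sin(πx) e^{-λ₁t}.
Decay rate: λ₁ = 3.8665π² ≈ 38.161.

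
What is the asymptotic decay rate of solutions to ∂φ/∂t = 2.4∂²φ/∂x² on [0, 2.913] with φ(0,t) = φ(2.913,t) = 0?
Eigenvalues: λₙ = 2.4n²π²/2.913².
First three modes:
  n=1: λ₁ = 2.4π²/2.913² ≈ 2.791
  n=2: λ₂ = 9.6π²/2.913² ≈ 11.166 (4× faster decay)
  n=3: λ₃ = 21.6π²/2.913² ≈ 25.123 (9× faster decay)
As t → ∞, higher modes decay exponentially faster. The n=1 mode dominates: φ ~ c₁ sin(πx/2.913) e^{-λ₁t}.
Decay rate: λ₁ = 2.4π²/2.913² ≈ 2.791.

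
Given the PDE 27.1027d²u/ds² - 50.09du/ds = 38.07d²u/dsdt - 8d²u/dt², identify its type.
Rewriting in standard form: 27.1027d²u/ds² - 38.07d²u/dsdt + 8d²u/dt² - 50.09du/ds = 0. The second-order coefficients are A = 27.1027, B = -38.07, C = 8. Since B² - 4AC = 582.0385 > 0, this is a hyperbolic PDE.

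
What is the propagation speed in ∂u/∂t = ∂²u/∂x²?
Infinite. The heat equation is parabolic, not hyperbolic, so disturbances propagate instantly.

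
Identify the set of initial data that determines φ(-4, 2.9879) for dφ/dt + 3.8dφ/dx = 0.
A single point: x = -15.35402. The characteristic through (-4, 2.9879) is x - 3.8t = const, so x = -4 - 3.8·2.9879 = -15.35402.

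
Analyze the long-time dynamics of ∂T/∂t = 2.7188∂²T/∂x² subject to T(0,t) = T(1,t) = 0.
Long-time behavior: T → 0. Heat diffuses out through both boundaries.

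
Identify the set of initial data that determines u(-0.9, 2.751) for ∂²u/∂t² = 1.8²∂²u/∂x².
Domain of dependence: [-5.8518, 4.0518]. Signals travel at speed 1.8, so data within |x - -0.9| ≤ 1.8·2.751 = 4.9518 can reach the point.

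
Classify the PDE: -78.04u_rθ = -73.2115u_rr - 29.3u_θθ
Rewriting in standard form: 73.2115u_rr - 78.04u_rθ + 29.3u_θθ = 0. A = 73.2115, B = -78.04, C = 29.3. Discriminant B² - 4AC = -2490.1462. Since -2490.1462 < 0, elliptic.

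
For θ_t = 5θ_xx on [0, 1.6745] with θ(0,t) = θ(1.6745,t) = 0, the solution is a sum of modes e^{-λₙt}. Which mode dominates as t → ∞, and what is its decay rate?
Eigenvalues: λₙ = 5n²π²/1.6745².
First three modes:
  n=1: λ₁ = 5π²/1.6745² ≈ 17.599
  n=2: λ₂ = 20π²/1.6745² ≈ 70.398 (4× faster decay)
  n=3: λ₃ = 45π²/1.6745² ≈ 158.395 (9× faster decay)
As t → ∞, higher modes decay exponentially faster. The n=1 mode dominates: θ ~ c₁ sin(πx/1.6745) e^{-λ₁t}.
Decay rate: λ₁ = 5π²/1.6745² ≈ 17.599.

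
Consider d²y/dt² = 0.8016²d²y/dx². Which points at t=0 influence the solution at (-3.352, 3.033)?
Domain of dependence: [-5.7832528, -0.9207472]. Signals travel at speed 0.8016, so data within |x - -3.352| ≤ 0.8016·3.033 = 2.4312528 can reach the point.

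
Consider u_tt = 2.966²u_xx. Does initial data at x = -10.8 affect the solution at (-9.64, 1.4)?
Yes. The domain of dependence is [-13.7924, -5.4876], and -10.8 ∈ [-13.7924, -5.4876].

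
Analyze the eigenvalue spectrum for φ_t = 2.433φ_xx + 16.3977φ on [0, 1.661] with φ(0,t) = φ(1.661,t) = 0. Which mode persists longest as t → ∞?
Eigenvalues: λₙ = 2.433n²π²/1.661² - 16.3977.
First three modes:
  n=1: λ₁ = 2.433π²/1.661² - 16.3977 ≈ -7.694
  n=2: λ₂ = 9.732π²/1.661² - 16.3977 ≈ 18.417
  n=3: λ₃ = 21.897π²/1.661² - 16.3977 ≈ 61.935
Since 2.433π²/1.661² ≈ 8.704 < 16.3977, λ₁ < 0.
The n=1 mode grows fastest (−λₙ is largest for n=1) → dominates.
Asymptotic: φ ~ c₁ sin(πx/1.661) e^{7.694t} (exponential growth at rate −λ₁ ≈ 7.694).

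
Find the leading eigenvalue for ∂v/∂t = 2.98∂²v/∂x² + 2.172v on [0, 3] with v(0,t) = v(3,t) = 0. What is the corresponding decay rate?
Eigenvalues: λₙ = 2.98n²π²/3² - 2.172.
First three modes:
  n=1: λ₁ = 2.98π²/3² - 2.172 ≈ 1.096
  n=2: λ₂ = 11.92π²/3² - 2.172 ≈ 10.9
  n=3: λ₃ = 26.82π²/3² - 2.172 ≈ 27.239
Since 2.98π²/3² ≈ 3.268 > 2.172, all λₙ > 0.
The n=1 mode decays slowest → dominates as t → ∞.
Asymptotic: v ~ c₁ sin(πx/3) e^{-λ₁t} with decay rate λ₁ ≈ 1.096.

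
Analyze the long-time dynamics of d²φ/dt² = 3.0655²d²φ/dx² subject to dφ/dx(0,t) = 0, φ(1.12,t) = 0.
Long-time behavior: φ oscillates (no decay). Energy is conserved; the solution oscillates indefinitely as standing waves.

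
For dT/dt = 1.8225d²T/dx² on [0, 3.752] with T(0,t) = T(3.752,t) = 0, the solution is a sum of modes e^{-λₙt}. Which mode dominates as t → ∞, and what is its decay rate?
Eigenvalues: λₙ = 1.8225n²π²/3.752².
First three modes:
  n=1: λ₁ = 1.8225π²/3.752² ≈ 1.278
  n=2: λ₂ = 7.29π²/3.752² ≈ 5.111 (4× faster decay)
  n=3: λ₃ = 16.4025π²/3.752² ≈ 11.5 (9× faster decay)
As t → ∞, higher modes decay exponentially faster. The n=1 mode dominates: T ~ c₁ sin(πx/3.752) e^{-λ₁t}.
Decay rate: λ₁ = 1.8225π²/3.752² ≈ 1.278.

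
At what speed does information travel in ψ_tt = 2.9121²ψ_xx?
Speed = 2.9121. Information travels along characteristics x = x₀ ± 2.9121t.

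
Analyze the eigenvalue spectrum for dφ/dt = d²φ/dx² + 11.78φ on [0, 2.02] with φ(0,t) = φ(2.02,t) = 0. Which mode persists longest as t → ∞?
Eigenvalues: λₙ = n²π²/2.02² - 11.78.
First three modes:
  n=1: λ₁ = π²/2.02² - 11.78 ≈ -9.361
  n=2: λ₂ = 4π²/2.02² - 11.78 ≈ -2.105
  n=3: λ₃ = 9π²/2.02² - 11.78 ≈ 9.989
Since π²/2.02² ≈ 2.419 < 11.78, λ₁ < 0.
The n=1 mode grows fastest (−λₙ is largest for n=1) → dominates.
Asymptotic: φ ~ c₁ sin(πx/2.02) e^{9.361t} (exponential growth at rate −λ₁ ≈ 9.361).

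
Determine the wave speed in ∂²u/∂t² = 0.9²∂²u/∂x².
Speed = 0.9. Information travels along characteristics x = x₀ ± 0.9t.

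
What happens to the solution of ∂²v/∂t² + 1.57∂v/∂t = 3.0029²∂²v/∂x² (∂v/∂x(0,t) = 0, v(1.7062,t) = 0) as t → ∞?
v → 0. Damping (γ=1.57) dissipates energy; oscillations decay exponentially.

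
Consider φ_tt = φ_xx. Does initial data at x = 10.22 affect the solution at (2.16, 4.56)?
No. The domain of dependence is [-2.4, 6.72], and 10.22 is outside this interval.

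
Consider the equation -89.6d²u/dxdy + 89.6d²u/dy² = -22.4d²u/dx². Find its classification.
Rewriting in standard form: 22.4d²u/dx² - 89.6d²u/dxdy + 89.6d²u/dy² = 0. Parabolic. (A = 22.4, B = -89.6, C = 89.6 gives B² - 4AC = 0.)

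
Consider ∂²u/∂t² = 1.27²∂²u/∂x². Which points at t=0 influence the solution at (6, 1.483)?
Domain of dependence: [4.11659, 7.88341]. Signals travel at speed 1.27, so data within |x - 6| ≤ 1.27·1.483 = 1.88341 can reach the point.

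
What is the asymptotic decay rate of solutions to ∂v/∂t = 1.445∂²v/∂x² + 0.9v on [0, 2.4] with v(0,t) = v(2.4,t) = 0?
Eigenvalues: λₙ = 1.445n²π²/2.4² - 0.9.
First three modes:
  n=1: λ₁ = 1.445π²/2.4² - 0.9 ≈ 1.576
  n=2: λ₂ = 5.78π²/2.4² - 0.9 ≈ 9.004
  n=3: λ₃ = 13.005π²/2.4² - 0.9 ≈ 21.384
Since 1.445π²/2.4² ≈ 2.476 > 0.9, all λₙ > 0.
The n=1 mode decays slowest → dominates as t → ∞.
Asymptotic: v ~ c₁ sin(πx/2.4) e^{-λ₁t} with decay rate λ₁ ≈ 1.576.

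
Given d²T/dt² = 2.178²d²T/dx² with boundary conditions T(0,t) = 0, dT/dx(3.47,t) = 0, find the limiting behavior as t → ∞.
T oscillates (no decay). Energy is conserved; the solution oscillates indefinitely as standing waves.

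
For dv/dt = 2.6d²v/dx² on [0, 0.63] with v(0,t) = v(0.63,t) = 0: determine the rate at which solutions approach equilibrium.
Eigenvalues: λₙ = 2.6n²π²/0.63².
First three modes:
  n=1: λ₁ = 2.6π²/0.63² ≈ 64.653
  n=2: λ₂ = 10.4π²/0.63² ≈ 258.614 (4× faster decay)
  n=3: λ₃ = 23.4π²/0.63² ≈ 581.881 (9× faster decay)
As t → ∞, higher modes decay exponentially faster. The n=1 mode dominates: v ~ c₁ sin(πx/0.63) e^{-λ₁t}.
Decay rate: λ₁ = 2.6π²/0.63² ≈ 64.653.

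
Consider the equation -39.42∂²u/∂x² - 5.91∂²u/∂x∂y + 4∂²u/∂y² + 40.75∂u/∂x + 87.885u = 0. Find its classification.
Hyperbolic. (A = -39.42, B = -5.91, C = 4 gives B² - 4AC = 665.6481.)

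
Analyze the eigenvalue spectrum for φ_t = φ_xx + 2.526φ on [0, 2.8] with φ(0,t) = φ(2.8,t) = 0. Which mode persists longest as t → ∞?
Eigenvalues: λₙ = n²π²/2.8² - 2.526.
First three modes:
  n=1: λ₁ = π²/2.8² - 2.526 ≈ -1.267
  n=2: λ₂ = 4π²/2.8² - 2.526 ≈ 2.51
  n=3: λ₃ = 9π²/2.8² - 2.526 ≈ 8.804
Since π²/2.8² ≈ 1.259 < 2.526, λ₁ < 0.
The n=1 mode grows fastest (−λₙ is largest for n=1) → dominates.
Asymptotic: φ ~ c₁ sin(πx/2.8) e^{1.267t} (exponential growth at rate −λ₁ ≈ 1.267).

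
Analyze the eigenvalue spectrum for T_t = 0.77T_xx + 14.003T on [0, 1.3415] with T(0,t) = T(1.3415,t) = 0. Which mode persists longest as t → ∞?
Eigenvalues: λₙ = 0.77n²π²/1.3415² - 14.003.
First three modes:
  n=1: λ₁ = 0.77π²/1.3415² - 14.003 ≈ -9.78
  n=2: λ₂ = 3.08π²/1.3415² - 14.003 ≈ 2.889
  n=3: λ₃ = 6.93π²/1.3415² - 14.003 ≈ 24.003
Since 0.77π²/1.3415² ≈ 4.223 < 14.003, λ₁ < 0.
The n=1 mode grows fastest (−λₙ is largest for n=1) → dominates.
Asymptotic: T ~ c₁ sin(πx/1.3415) e^{9.78t} (exponential growth at rate −λ₁ ≈ 9.78).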